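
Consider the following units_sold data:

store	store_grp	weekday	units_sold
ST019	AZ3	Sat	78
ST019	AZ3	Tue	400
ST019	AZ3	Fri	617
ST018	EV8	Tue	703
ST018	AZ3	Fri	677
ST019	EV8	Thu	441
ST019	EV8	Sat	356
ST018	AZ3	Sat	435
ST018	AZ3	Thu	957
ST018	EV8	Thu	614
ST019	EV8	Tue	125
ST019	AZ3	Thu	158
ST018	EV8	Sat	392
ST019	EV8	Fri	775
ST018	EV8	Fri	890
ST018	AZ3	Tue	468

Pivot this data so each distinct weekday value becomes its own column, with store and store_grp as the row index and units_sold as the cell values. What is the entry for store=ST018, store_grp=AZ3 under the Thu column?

957

Wide layout: rows indexed by store and store_grp, columns are the 4 distinct weekday values (Sat, Tue, Fri, Thu).
Cell (store=ST018, store_grp=AZ3, weekday=Thu) draws from the long row where store=ST018, store_grp=AZ3 and weekday=Thu, which has units_sold=957.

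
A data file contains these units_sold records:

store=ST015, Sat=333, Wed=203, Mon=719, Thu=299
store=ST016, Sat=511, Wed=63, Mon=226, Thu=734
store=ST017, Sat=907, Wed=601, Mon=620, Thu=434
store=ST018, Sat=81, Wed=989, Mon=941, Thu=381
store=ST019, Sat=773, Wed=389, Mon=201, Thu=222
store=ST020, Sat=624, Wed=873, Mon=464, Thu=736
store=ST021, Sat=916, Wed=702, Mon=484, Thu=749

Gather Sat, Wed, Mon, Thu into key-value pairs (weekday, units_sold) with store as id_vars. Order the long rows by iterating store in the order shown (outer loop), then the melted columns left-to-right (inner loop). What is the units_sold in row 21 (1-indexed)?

624

28 rows total (7 × 4). Row 21: index ⌊(21-1)/4⌋ = 5 into store → ST020; (21-1) mod 4 = 0 into the melted columns → Sat.
So row 21 is (ST020, Sat, 624); units_sold = 624.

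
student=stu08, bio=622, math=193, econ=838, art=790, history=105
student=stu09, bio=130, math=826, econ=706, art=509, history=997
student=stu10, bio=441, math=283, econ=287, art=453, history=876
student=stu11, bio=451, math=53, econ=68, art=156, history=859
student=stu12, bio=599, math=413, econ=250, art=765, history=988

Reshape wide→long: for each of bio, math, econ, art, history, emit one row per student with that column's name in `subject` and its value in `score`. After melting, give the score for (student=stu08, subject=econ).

Unpivoting turns each (student, wide-column) pair into one long row.
The wide cell at row stu08, column econ holds 838, so the long row (stu08, econ) has score=838.

838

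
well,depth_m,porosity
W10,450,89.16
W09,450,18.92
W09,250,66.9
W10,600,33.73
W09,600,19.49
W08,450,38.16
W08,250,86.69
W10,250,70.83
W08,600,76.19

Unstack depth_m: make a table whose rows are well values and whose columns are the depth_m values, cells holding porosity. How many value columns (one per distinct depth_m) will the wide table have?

3

3 distinct depth_m values: 250, 450, 600.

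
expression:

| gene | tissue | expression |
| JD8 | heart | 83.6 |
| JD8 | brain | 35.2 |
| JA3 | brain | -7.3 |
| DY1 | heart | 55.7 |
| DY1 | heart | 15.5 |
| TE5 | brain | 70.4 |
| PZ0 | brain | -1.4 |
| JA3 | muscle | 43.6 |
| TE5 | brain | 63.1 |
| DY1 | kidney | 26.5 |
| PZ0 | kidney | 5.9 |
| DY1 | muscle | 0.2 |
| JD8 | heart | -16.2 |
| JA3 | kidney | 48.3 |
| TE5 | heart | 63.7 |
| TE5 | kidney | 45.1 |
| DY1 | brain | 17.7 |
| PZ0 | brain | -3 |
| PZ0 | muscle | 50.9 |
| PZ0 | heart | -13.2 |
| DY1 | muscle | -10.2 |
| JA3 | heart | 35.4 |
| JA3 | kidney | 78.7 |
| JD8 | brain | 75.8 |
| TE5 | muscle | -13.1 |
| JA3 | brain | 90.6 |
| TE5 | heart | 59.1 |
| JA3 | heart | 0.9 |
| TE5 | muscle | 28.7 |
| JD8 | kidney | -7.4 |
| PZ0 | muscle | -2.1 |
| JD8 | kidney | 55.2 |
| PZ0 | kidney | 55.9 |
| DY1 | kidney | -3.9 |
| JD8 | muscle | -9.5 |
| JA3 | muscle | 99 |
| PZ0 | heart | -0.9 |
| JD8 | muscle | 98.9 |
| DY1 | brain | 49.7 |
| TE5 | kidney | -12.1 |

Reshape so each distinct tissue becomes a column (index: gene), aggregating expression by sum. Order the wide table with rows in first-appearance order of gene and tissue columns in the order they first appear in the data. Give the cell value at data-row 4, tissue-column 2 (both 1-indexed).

133.5

With rows in first-appearance order of gene, row 4 is gene=TE5. tissue columns in first-appearance order: heart, brain, muscle, kidney; column 2 is brain.
Long rows with gene=TE5, tissue=brain: 70.4 + 63.1 = 133.5.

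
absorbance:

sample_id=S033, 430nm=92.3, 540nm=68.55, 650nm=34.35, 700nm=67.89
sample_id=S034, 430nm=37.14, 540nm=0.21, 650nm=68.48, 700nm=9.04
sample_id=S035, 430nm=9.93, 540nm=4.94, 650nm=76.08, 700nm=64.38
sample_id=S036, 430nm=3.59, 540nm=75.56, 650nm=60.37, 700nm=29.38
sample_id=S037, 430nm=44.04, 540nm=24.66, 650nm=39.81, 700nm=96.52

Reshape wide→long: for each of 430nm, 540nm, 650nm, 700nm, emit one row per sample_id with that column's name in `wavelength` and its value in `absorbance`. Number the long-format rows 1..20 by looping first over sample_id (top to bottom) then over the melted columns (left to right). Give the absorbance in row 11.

76.08

20 rows total (5 × 4). Row 11: index ⌊(11-1)/4⌋ = 2 into sample_id → S035; (11-1) mod 4 = 2 into the melted columns → 650nm.
So row 11 is (S035, 650nm, 76.08); absorbance = 76.08.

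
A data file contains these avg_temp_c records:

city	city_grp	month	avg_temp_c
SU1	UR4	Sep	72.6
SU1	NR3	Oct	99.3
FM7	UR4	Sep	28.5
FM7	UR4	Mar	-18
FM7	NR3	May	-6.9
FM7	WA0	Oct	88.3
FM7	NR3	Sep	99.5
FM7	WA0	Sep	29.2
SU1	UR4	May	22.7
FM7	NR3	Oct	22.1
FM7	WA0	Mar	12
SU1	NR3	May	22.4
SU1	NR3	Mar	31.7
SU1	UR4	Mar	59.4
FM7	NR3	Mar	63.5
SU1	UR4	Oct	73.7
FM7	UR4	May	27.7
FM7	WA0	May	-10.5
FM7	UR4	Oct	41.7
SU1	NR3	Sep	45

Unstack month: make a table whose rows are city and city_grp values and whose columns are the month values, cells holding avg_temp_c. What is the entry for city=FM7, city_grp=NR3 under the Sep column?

Wide layout: rows indexed by city and city_grp, columns are the 4 distinct month values (Sep, Oct, Mar, May).
Cell (city=FM7, city_grp=NR3, month=Sep) draws from the long row where city=FM7, city_grp=NR3 and month=Sep, which has avg_temp_c=99.5.

99.5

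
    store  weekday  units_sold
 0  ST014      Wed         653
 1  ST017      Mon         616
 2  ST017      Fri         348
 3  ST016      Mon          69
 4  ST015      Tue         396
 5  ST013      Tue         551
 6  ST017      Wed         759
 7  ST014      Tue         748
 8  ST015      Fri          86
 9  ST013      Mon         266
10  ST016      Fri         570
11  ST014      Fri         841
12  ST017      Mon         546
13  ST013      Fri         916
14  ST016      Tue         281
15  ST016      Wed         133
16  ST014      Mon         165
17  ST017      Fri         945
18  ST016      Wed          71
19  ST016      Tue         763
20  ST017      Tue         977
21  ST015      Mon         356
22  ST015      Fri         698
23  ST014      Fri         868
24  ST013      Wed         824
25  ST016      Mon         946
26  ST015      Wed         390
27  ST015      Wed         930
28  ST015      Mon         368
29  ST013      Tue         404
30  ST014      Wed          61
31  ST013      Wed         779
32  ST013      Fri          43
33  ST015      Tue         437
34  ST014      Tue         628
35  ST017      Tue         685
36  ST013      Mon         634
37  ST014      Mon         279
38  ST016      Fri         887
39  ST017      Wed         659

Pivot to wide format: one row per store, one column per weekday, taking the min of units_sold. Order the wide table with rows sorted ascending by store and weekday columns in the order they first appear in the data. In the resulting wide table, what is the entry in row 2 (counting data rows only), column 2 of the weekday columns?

165

With rows sorted ascending by store, row 2 is store=ST014. weekday columns in first-appearance order: Wed, Mon, Fri, Tue; column 2 is Mon.
Long rows with store=ST014, weekday=Mon: min(165, 279) = 165.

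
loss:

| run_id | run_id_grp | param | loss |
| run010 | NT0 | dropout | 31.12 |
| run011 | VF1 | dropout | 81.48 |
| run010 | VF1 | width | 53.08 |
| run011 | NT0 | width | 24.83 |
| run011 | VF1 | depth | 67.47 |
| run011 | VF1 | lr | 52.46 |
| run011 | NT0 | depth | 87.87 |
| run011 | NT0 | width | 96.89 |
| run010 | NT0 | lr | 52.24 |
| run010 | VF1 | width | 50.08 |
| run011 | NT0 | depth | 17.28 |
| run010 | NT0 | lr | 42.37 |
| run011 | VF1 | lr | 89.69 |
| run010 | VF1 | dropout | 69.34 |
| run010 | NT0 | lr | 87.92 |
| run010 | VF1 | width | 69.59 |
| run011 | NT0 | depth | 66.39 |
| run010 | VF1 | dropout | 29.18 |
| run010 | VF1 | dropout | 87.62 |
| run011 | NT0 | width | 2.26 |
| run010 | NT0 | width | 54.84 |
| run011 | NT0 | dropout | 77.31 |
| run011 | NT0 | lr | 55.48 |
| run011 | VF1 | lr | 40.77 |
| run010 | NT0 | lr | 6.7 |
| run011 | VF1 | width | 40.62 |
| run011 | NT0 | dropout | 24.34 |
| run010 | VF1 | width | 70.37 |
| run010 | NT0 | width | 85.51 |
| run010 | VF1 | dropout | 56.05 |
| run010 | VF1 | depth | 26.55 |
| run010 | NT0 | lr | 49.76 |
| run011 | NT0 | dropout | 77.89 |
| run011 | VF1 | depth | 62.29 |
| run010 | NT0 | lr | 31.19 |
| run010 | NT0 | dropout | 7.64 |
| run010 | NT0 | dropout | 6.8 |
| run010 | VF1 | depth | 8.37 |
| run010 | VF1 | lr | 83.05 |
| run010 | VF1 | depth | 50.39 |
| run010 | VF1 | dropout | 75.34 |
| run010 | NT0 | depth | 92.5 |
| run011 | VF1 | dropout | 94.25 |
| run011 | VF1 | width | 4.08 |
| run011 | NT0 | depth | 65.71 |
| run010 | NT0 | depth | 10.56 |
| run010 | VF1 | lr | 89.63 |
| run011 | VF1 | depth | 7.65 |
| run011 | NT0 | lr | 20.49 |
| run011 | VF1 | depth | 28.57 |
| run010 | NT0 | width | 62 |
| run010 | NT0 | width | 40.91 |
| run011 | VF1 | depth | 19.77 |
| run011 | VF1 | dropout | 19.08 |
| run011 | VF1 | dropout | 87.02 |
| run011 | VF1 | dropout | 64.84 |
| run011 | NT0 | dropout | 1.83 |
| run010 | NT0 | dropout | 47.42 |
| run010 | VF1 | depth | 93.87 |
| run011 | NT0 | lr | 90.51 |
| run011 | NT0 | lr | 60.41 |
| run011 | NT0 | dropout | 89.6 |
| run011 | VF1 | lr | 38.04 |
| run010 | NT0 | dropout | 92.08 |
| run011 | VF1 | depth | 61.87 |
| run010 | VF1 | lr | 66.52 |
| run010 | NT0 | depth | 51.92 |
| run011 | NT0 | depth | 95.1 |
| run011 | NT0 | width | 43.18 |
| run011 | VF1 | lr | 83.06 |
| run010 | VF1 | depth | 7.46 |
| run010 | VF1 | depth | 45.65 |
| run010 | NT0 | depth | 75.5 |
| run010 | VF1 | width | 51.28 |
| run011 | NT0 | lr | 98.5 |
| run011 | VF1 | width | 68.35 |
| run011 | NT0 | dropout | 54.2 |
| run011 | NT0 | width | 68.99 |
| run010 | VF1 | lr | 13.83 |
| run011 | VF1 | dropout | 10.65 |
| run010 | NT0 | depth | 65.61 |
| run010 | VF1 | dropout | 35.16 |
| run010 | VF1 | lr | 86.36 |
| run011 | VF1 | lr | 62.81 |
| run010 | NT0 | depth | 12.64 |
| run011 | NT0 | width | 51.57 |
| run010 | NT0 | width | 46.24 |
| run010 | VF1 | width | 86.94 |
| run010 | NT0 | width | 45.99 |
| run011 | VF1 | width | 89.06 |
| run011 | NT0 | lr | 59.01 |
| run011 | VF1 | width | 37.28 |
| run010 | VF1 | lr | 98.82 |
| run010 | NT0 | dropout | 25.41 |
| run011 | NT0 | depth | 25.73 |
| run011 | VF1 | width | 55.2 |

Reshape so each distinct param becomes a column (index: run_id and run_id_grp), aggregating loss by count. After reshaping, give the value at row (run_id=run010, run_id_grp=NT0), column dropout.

Rows with run_id=run010, run_id_grp=NT0 and param=dropout: loss values are 31.12, 7.64, 6.8, 47.42, 92.08, 25.41.
6 rows match — count = 6.

6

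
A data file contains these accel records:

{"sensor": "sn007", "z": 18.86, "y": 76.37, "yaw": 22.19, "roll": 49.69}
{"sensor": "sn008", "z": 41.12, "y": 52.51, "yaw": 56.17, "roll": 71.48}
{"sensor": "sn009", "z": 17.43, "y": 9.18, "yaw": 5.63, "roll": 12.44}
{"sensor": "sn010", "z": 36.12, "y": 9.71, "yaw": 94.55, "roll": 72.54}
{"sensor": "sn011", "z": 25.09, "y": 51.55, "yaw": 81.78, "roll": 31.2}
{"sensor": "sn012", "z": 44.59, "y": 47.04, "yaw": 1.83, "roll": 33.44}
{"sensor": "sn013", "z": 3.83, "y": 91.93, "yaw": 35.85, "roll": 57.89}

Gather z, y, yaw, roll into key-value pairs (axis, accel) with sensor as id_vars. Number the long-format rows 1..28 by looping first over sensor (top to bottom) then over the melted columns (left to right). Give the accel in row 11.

5.63

28 rows total (7 × 4). Row 11: index ⌊(11-1)/4⌋ = 2 into sensor → sn009; (11-1) mod 4 = 2 into the melted columns → yaw.
So row 11 is (sn009, yaw, 5.63); accel = 5.63.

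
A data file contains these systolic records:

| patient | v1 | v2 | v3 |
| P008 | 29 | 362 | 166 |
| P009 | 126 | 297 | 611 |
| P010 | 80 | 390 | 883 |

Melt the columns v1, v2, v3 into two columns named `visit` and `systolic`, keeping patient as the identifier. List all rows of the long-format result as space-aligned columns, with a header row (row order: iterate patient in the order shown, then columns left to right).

patient  visit  systolic
P008     v1     29      
P008     v2     362     
P008     v3     166     
P009     v1     126     
P009     v2     297     
P009     v3     611     
P010     v1     80      
P010     v2     390     
P010     v3     883     

Each (patient, column) pair becomes one row: 3 × 3 = 9 rows.
For example, (P008, v1) → systolic=29.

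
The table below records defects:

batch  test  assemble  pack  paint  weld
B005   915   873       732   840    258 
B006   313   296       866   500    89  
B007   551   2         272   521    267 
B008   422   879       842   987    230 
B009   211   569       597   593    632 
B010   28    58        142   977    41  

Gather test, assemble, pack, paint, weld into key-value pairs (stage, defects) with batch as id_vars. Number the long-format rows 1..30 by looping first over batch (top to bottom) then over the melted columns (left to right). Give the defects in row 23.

30 rows total (6 × 5). Row 23: index ⌊(23-1)/5⌋ = 4 into batch → B009; (23-1) mod 5 = 2 into the melted columns → pack.
So row 23 is (B009, pack, 597); defects = 597.

597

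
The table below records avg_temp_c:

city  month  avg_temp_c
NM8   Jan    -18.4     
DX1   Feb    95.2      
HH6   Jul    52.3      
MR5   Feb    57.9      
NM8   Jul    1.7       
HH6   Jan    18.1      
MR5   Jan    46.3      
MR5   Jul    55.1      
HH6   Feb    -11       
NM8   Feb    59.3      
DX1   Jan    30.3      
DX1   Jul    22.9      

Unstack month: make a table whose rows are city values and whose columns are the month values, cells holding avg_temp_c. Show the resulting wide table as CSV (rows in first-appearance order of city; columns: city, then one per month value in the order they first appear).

city,Jan,Feb,Jul
NM8,-18.4,59.3,1.7
DX1,30.3,95.2,22.9
HH6,18.1,-11,52.3
MR5,46.3,57.9,55.1

Columns: city plus the 3 distinct month values (Jan, Feb, Jul).
For example, row NM8 column Jan takes avg_temp_c=-18.4 from the long row (NM8, Jan).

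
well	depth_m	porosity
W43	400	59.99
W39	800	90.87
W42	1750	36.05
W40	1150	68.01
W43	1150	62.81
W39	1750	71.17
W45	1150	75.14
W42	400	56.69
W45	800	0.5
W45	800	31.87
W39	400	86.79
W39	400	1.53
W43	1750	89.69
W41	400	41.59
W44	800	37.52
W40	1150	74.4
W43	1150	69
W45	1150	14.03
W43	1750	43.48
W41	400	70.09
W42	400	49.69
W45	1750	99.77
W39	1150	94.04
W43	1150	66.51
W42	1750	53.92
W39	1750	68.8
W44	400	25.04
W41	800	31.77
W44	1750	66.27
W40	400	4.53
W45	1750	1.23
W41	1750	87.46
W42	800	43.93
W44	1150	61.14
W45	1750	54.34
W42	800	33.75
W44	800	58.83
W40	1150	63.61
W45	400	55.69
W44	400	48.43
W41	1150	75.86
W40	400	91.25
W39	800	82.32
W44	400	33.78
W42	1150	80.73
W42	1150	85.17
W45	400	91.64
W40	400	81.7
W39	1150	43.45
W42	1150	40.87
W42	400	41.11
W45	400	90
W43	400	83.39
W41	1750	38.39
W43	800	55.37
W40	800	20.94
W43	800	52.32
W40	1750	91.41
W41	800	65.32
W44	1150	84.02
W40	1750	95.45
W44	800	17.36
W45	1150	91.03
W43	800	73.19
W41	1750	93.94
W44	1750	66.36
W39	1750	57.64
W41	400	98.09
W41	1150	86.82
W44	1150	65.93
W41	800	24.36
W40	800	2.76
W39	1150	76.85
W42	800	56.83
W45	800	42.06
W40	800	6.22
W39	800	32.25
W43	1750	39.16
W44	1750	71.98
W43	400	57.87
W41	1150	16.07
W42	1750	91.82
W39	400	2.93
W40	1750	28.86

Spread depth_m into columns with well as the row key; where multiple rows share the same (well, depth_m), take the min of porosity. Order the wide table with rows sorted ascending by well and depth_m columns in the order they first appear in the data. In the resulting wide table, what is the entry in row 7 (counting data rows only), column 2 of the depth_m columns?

With rows sorted ascending by well, row 7 is well=W45. depth_m columns in first-appearance order: 400, 800, 1750, 1150; column 2 is 800.
Long rows with well=W45, depth_m=800: min(0.5, 31.87, 42.06) = 0.5.

0.5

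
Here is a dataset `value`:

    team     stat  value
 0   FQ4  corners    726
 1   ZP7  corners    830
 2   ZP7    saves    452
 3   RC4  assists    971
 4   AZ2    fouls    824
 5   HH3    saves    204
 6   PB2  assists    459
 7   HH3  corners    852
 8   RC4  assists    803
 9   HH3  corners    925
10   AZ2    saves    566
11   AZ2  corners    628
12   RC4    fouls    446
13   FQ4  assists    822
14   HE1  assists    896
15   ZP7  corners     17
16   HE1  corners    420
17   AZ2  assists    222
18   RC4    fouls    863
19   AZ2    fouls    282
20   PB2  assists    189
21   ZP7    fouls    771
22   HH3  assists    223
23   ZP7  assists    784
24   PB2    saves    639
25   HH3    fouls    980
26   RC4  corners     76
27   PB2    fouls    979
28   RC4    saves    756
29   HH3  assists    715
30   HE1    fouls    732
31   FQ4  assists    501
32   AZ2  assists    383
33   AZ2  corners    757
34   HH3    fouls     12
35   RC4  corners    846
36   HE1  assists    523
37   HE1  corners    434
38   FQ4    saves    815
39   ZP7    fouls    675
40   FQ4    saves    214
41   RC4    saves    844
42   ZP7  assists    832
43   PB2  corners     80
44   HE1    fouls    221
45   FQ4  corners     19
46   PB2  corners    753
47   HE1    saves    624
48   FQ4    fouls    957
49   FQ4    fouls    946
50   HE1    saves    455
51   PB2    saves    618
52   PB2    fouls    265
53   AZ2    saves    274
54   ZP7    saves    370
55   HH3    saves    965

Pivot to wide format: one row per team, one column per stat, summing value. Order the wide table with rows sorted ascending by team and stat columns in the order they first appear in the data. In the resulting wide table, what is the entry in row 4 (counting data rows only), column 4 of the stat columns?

992

With rows sorted ascending by team, row 4 is team=HH3. stat columns in first-appearance order: corners, saves, assists, fouls; column 4 is fouls.
Long rows with team=HH3, stat=fouls: 980 + 12 = 992.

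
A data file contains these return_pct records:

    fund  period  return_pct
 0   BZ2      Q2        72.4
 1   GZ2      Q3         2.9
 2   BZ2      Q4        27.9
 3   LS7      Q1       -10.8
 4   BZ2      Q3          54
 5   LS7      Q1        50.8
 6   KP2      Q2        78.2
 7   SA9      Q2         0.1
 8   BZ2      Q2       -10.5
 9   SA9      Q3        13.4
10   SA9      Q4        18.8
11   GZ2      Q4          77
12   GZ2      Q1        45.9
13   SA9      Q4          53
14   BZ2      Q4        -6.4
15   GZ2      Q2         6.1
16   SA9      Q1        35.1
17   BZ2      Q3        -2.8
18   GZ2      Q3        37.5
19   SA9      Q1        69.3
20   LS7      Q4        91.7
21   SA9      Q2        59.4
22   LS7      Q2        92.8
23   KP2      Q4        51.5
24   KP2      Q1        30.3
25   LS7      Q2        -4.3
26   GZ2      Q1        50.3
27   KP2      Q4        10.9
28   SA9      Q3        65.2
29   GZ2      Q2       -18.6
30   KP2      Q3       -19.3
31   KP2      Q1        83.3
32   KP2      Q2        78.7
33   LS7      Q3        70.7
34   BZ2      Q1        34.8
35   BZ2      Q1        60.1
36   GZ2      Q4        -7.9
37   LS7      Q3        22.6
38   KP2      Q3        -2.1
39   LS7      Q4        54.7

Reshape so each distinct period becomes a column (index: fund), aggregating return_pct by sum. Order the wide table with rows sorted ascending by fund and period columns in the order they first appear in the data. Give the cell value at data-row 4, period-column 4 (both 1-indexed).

40

With rows sorted ascending by fund, row 4 is fund=LS7. period columns in first-appearance order: Q2, Q3, Q4, Q1; column 4 is Q1.
Long rows with fund=LS7, period=Q1: -10.8 + 50.8 = 40.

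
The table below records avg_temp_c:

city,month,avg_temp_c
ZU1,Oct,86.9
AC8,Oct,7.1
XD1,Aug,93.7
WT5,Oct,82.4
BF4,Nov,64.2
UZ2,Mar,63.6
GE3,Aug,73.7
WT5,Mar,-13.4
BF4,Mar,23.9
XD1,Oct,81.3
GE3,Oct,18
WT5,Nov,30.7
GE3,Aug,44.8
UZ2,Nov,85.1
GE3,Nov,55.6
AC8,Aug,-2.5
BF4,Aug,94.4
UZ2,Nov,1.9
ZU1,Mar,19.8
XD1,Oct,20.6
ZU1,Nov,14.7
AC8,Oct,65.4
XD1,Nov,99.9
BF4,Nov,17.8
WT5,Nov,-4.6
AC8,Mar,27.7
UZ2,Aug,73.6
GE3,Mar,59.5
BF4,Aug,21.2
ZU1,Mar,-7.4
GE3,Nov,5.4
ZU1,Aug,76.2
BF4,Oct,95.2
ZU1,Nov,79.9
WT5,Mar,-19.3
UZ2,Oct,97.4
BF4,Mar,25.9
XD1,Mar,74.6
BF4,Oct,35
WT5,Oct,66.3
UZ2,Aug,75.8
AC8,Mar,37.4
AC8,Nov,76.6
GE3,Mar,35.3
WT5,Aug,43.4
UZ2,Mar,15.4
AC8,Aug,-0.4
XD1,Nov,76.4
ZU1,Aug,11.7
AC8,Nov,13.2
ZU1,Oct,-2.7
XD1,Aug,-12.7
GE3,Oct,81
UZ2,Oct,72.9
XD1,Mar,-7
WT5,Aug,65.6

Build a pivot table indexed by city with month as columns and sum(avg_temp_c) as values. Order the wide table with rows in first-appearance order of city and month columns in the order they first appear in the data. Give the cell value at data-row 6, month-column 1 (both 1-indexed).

170.3

With rows in first-appearance order of city, row 6 is city=UZ2. month columns in first-appearance order: Oct, Aug, Nov, Mar; column 1 is Oct.
Long rows with city=UZ2, month=Oct: 97.4 + 72.9 = 170.3.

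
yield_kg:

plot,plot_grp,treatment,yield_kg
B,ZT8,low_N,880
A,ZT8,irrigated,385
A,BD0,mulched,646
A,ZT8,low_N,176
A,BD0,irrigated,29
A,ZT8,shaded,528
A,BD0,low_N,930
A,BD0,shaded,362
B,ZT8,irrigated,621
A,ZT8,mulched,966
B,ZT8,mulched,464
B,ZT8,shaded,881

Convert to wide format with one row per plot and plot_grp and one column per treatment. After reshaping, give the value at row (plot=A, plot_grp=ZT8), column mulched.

Wide layout: rows indexed by plot and plot_grp, columns are the 4 distinct treatment values (low_N, irrigated, mulched, shaded).
Cell (plot=A, plot_grp=ZT8, treatment=mulched) draws from the long row where plot=A, plot_grp=ZT8 and treatment=mulched, which has yield_kg=966.

966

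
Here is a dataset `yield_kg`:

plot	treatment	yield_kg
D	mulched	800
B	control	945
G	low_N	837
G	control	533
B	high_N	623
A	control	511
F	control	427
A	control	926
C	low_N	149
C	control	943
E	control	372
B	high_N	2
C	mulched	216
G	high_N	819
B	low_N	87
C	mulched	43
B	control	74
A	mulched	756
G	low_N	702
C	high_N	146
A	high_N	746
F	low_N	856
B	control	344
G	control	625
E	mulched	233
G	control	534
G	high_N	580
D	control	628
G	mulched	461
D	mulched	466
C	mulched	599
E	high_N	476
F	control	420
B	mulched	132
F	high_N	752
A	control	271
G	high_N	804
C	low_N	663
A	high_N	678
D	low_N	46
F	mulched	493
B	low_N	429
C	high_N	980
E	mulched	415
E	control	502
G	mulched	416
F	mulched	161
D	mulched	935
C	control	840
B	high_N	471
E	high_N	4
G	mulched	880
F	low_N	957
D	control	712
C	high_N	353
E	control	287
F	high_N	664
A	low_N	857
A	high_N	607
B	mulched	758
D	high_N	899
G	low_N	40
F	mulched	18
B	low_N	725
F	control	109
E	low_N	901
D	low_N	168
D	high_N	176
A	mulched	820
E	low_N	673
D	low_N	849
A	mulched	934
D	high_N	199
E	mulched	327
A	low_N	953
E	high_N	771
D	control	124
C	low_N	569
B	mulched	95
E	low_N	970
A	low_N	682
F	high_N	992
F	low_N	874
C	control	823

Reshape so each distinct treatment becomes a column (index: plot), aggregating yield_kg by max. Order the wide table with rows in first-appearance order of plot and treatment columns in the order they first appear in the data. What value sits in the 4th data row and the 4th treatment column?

746

With rows in first-appearance order of plot, row 4 is plot=A. treatment columns in first-appearance order: mulched, control, low_N, high_N; column 4 is high_N.
Long rows with plot=A, treatment=high_N: max(746, 678, 607) = 746.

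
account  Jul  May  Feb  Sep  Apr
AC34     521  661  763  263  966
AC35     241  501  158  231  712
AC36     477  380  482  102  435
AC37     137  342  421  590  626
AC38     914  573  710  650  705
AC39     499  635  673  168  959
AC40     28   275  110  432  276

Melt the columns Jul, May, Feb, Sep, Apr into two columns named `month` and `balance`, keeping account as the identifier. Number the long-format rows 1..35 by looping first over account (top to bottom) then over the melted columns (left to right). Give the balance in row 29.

35 rows total (7 × 5). Row 29: index ⌊(29-1)/5⌋ = 5 into account → AC39; (29-1) mod 5 = 3 into the melted columns → Sep.
So row 29 is (AC39, Sep, 168); balance = 168.

168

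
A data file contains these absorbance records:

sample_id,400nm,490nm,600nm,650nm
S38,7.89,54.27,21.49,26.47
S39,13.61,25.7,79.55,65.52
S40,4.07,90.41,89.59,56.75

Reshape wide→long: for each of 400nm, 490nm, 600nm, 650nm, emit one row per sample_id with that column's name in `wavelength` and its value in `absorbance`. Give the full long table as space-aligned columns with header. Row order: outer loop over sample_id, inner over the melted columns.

sample_id  wavelength  absorbance
S38        400nm       7.89      
S38        490nm       54.27     
S38        600nm       21.49     
S38        650nm       26.47     
S39        400nm       13.61     
S39        490nm       25.7      
S39        600nm       79.55     
S39        650nm       65.52     
S40        400nm       4.07      
S40        490nm       90.41     
S40        600nm       89.59     
S40        650nm       56.75     

Each (sample_id, column) pair becomes one row: 3 × 4 = 12 rows.
For example, (S38, 400nm) → absorbance=7.89.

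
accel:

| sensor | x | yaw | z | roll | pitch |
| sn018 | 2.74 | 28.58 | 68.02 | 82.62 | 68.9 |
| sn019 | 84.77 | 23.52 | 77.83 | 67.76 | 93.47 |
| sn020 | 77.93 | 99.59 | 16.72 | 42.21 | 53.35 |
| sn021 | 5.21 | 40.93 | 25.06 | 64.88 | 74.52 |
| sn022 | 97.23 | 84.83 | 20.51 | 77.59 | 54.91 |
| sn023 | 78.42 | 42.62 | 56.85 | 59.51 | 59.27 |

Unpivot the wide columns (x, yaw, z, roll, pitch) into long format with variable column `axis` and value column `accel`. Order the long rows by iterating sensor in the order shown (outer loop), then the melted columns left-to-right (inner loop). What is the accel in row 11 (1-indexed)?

77.93

30 rows total (6 × 5). Row 11: index ⌊(11-1)/5⌋ = 2 into sensor → sn020; (11-1) mod 5 = 0 into the melted columns → x.
So row 11 is (sn020, x, 77.93); accel = 77.93.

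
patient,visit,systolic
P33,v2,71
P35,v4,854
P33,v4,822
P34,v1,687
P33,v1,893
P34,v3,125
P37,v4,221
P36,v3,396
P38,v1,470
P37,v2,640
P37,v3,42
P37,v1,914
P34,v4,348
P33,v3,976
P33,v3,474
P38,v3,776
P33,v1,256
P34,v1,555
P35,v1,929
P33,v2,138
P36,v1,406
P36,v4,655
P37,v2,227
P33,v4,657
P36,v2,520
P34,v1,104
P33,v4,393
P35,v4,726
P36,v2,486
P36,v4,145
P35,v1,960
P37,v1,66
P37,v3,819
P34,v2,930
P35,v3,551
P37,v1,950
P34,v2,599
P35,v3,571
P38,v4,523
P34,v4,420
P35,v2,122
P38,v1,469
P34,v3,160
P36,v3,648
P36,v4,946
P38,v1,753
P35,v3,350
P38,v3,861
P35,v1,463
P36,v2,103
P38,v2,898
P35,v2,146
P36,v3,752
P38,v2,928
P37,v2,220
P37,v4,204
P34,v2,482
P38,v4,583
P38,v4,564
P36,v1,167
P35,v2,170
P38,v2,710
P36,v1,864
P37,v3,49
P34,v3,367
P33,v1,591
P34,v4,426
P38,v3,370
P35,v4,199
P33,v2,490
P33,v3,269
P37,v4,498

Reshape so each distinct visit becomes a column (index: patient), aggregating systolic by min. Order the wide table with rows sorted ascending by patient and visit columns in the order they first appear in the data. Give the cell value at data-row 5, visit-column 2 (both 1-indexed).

With rows sorted ascending by patient, row 5 is patient=P37. visit columns in first-appearance order: v2, v4, v1, v3; column 2 is v4.
Long rows with patient=P37, visit=v4: min(221, 204, 498) = 204.

204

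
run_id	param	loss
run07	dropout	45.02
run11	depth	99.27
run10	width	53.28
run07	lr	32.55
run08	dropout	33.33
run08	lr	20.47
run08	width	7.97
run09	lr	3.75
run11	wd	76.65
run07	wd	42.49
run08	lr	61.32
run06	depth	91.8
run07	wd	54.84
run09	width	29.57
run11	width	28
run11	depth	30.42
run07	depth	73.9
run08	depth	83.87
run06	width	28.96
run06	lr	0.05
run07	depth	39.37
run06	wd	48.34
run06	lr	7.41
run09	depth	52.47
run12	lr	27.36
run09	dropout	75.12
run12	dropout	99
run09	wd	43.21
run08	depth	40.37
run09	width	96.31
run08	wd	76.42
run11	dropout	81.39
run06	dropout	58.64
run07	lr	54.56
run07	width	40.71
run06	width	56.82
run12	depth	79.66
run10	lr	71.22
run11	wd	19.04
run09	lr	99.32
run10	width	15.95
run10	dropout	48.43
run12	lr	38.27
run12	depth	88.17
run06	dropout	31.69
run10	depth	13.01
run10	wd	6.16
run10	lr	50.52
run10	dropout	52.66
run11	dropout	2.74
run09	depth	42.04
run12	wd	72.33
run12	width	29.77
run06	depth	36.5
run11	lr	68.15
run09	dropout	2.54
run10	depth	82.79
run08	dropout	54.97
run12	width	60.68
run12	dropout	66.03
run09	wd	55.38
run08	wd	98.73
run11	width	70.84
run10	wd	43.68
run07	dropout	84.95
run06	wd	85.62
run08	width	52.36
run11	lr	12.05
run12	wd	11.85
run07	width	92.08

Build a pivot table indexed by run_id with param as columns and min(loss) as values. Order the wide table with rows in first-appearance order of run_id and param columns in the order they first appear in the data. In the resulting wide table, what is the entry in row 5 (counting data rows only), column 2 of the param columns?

42.04

With rows in first-appearance order of run_id, row 5 is run_id=run09. param columns in first-appearance order: dropout, depth, width, lr, wd; column 2 is depth.
Long rows with run_id=run09, param=depth: min(52.47, 42.04) = 42.04.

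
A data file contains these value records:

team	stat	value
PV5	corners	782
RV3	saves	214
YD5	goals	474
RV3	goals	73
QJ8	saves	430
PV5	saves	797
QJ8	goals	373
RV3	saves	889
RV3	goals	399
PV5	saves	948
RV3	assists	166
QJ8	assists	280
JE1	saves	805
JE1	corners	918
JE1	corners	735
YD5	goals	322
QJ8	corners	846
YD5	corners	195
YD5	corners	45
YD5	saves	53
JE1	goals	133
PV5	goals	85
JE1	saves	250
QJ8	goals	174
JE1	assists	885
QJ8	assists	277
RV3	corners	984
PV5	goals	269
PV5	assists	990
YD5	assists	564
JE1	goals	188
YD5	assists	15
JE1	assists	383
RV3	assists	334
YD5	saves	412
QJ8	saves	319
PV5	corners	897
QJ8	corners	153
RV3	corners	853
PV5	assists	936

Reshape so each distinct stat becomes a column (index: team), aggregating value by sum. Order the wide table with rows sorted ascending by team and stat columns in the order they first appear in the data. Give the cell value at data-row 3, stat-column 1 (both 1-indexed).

999

With rows sorted ascending by team, row 3 is team=QJ8. stat columns in first-appearance order: corners, saves, goals, assists; column 1 is corners.
Long rows with team=QJ8, stat=corners: 846 + 153 = 999.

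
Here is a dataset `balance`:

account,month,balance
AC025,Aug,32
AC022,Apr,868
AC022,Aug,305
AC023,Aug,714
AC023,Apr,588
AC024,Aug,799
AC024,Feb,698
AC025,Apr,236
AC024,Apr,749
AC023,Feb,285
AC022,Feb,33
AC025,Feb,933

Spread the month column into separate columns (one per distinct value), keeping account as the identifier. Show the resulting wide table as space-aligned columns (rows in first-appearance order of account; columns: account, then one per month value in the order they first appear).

account  Aug  Apr  Feb
AC025    32   236  933
AC022    305  868  33 
AC023    714  588  285
AC024    799  749  698

Columns: account plus the 3 distinct month values (Aug, Apr, Feb).
For example, row AC025 column Aug takes balance=32 from the long row (AC025, Aug).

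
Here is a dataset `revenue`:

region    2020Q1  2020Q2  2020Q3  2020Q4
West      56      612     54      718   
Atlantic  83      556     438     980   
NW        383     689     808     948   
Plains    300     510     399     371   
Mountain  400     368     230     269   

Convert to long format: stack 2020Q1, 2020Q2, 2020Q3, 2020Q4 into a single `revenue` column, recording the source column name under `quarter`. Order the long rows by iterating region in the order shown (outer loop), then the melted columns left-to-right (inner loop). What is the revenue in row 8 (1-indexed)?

980

20 rows total (5 × 4). Row 8: index ⌊(8-1)/4⌋ = 1 into region → Atlantic; (8-1) mod 4 = 3 into the melted columns → 2020Q4.
So row 8 is (Atlantic, 2020Q4, 980); revenue = 980.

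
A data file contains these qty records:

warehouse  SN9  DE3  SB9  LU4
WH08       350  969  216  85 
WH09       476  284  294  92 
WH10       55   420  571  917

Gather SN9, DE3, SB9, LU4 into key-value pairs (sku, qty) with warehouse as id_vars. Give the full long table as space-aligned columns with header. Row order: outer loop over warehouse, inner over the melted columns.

Each (warehouse, column) pair becomes one row: 3 × 4 = 12 rows.
For example, (WH08, SN9) → qty=350.

warehouse  sku  qty
WH08       SN9  350
WH08       DE3  969
WH08       SB9  216
WH08       LU4  85 
WH09       SN9  476
WH09       DE3  284
WH09       SB9  294
WH09       LU4  92 
WH10       SN9  55 
WH10       DE3  420
WH10       SB9  571
WH10       LU4  917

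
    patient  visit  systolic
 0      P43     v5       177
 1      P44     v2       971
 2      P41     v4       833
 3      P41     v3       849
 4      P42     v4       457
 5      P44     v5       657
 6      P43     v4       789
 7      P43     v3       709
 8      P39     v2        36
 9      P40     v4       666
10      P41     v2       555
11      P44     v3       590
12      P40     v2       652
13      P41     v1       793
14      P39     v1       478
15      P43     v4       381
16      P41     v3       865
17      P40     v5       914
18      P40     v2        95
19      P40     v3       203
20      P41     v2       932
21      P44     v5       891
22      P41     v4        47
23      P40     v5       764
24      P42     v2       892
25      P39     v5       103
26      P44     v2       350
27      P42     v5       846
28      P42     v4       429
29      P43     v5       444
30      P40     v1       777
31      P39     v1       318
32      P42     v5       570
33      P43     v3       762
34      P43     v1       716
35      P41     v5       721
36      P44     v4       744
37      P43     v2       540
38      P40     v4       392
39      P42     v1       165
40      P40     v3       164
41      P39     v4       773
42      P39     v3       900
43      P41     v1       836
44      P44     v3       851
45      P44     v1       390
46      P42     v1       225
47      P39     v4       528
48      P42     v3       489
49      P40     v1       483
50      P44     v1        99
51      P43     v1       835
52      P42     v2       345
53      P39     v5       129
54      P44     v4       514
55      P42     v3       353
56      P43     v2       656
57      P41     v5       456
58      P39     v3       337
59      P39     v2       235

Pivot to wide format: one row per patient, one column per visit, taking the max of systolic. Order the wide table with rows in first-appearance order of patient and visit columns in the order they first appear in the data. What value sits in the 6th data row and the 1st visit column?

With rows in first-appearance order of patient, row 6 is patient=P40. visit columns in first-appearance order: v5, v2, v4, v3, v1; column 1 is v5.
Long rows with patient=P40, visit=v5: max(914, 764) = 914.

914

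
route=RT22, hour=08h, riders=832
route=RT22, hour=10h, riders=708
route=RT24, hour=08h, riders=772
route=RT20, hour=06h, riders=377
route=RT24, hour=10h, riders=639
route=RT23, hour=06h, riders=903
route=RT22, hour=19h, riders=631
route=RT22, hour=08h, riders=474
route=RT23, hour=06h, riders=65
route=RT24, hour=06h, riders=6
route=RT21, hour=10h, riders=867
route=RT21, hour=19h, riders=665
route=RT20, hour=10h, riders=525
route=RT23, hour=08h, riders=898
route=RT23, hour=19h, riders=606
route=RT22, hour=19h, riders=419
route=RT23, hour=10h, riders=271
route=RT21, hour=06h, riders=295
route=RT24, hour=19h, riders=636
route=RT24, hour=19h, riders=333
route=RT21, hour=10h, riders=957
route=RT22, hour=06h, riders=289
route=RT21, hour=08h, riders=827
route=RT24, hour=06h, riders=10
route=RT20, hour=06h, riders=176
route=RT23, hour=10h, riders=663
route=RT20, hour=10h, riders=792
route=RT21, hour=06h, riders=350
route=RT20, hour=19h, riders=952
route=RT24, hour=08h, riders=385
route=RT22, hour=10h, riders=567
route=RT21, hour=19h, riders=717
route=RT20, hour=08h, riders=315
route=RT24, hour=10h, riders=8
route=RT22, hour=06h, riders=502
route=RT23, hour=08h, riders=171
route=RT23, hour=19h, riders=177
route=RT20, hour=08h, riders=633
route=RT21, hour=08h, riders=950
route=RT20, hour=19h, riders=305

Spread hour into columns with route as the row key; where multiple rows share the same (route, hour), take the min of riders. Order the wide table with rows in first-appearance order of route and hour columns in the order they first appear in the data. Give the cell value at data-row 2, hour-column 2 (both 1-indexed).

With rows in first-appearance order of route, row 2 is route=RT24. hour columns in first-appearance order: 08h, 10h, 06h, 19h; column 2 is 10h.
Long rows with route=RT24, hour=10h: min(639, 8) = 8.

8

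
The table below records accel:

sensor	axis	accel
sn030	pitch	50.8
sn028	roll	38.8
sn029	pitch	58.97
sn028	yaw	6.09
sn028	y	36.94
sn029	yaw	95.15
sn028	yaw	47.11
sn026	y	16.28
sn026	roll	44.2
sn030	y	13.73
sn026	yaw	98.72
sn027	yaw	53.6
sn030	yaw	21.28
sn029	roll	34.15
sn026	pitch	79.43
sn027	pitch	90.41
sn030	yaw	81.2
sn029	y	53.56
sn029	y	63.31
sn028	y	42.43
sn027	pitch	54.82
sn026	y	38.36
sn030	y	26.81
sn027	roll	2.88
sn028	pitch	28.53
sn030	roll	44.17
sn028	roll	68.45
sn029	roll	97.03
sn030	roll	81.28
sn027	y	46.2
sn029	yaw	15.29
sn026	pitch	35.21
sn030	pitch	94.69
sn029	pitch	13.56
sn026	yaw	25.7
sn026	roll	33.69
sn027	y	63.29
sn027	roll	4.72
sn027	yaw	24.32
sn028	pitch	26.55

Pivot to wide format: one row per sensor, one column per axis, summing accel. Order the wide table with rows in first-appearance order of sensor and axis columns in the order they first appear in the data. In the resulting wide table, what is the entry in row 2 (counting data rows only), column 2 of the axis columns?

With rows in first-appearance order of sensor, row 2 is sensor=sn028. axis columns in first-appearance order: pitch, roll, yaw, y; column 2 is roll.
Long rows with sensor=sn028, axis=roll: 38.8 + 68.45 = 107.25.

107.25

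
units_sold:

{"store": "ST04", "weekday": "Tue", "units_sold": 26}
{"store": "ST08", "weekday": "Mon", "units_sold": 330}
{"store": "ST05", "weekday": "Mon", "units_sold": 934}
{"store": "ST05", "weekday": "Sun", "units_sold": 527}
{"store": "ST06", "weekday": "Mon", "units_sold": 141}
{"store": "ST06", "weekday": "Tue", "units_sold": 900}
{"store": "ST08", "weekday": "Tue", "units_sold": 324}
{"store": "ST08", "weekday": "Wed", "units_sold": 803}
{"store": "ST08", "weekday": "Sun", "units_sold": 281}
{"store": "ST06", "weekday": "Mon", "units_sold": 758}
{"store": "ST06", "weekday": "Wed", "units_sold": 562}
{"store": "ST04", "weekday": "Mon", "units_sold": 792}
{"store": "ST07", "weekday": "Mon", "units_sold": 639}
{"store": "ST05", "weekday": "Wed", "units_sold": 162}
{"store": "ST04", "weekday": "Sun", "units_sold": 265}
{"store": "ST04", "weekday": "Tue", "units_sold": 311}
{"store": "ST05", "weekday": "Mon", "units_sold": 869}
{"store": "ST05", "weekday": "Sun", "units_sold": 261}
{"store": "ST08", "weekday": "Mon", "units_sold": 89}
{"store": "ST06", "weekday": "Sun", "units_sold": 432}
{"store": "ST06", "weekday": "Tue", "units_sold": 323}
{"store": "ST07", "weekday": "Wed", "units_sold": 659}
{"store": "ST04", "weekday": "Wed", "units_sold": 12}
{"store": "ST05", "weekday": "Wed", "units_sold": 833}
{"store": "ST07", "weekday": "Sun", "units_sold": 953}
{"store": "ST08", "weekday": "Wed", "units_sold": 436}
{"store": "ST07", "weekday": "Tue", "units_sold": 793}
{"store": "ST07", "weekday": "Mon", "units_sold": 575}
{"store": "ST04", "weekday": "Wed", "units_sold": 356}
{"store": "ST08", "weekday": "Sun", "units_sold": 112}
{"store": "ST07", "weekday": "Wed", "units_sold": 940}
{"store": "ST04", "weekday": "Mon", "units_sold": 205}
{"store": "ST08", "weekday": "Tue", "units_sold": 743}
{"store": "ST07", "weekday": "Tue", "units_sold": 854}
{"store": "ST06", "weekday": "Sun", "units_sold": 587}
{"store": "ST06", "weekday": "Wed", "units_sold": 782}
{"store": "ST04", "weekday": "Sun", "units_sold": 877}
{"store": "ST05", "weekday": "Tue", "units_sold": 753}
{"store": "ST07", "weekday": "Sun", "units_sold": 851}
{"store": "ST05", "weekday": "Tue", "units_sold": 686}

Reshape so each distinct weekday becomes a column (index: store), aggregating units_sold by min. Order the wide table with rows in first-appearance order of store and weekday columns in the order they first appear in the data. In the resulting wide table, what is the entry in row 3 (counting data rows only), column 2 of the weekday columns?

With rows in first-appearance order of store, row 3 is store=ST05. weekday columns in first-appearance order: Tue, Mon, Sun, Wed; column 2 is Mon.
Long rows with store=ST05, weekday=Mon: min(934, 869) = 869.

869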